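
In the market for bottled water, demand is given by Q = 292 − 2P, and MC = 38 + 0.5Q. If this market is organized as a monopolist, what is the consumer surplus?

CS = 1296

Inverting demand: P = 146 − 0.5Q.
A monopolist chooses Q where MR = MC. MR = 146 − Q; setting this equal to 38 + 0.5Q gives Q = 72 and P = 110.
CS = ½·(146 − 110)·72 = 1296.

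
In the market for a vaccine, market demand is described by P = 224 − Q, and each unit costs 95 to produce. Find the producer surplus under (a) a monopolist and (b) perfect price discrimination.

A monopolist chooses Q where MR = MC. MR = 224 − 2Q; setting this equal to 95 gives Q = 64.5 and P = 159.5.
PS = (159.5 − 95)·64.5 = 4160.25.
Under first-degree price discrimination the firm charges each unit its demand price and produces up to where P = MC, i.e. Q = 129. Consumer surplus is zero; producer surplus equals total surplus.
PS = ½·(224 − 95)·129 = 8320.5.

Monopoly: PS = 4160.25; Perfect PD: PS = 8320.5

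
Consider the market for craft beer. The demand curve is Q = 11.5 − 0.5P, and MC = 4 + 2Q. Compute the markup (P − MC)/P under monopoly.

Inverting demand: P = 23 − 2Q.
A monopolist chooses Q where MR = MC. MR = 23 − 4Q; setting this equal to 4 + 2Q gives Q = 19/6 and P = 50/3.
Lerner index = (P − MC)/P = (50/3 − 31/3)/(50/3) = 0.38.

Lerner index = 0.38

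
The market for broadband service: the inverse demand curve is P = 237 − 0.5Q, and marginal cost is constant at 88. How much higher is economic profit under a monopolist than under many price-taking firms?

Economic profit rises by 11100.5

Under competition P = MC = 88, so Q = (237 − 88)/0.5 = 298.
Profit = (88 − 88)·298 = 0.
A monopolist chooses Q where MR = MC. MR = 237 − Q; setting this equal to 88 gives Q = 149 and P = 162.5.
Profit = (162.5 − 88)·149 = 11100.5.
Change in economic profit: 11100.5 − 0 = 11100.5.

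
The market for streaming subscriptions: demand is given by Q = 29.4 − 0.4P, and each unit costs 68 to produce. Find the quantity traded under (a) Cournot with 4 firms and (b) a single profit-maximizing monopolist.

Cournot: Q = 1.76; Monopoly: Q = 1.1

Inverting demand: P = 73.5 − 2.5Q.
With 4 symmetric Cournot firms, each firm's FOC gives 73.5 − 12.5q = 68, so q = 0.44, Q = 4·0.44 = 1.76, and P = 69.1.
A monopolist chooses Q where MR = MC. MR = 73.5 − 5Q; setting this equal to 68 gives Q = 1.1 and P = 70.75.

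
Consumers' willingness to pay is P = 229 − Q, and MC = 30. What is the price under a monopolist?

The monopolist equates marginal revenue to marginal cost: 229 − 2Q = 30, so Q = 99.5. From demand, P = 129.5.

P = 129.5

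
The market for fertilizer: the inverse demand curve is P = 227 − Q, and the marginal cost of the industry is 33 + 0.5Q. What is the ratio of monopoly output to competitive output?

The monopolist equates marginal revenue to marginal cost: 227 − 2Q = 33 + 0.5Q, so Q = 77.6. From demand, P = 149.4.
Competitive equilibrium sets price equal to marginal cost: 227 − Q = 33 + 0.5Q, so Q = 388/3 and P = 293/3.
Ratio Q_m/Q_c = 77.6/(388/3) = 0.6.

Q_m/Q_c = 0.6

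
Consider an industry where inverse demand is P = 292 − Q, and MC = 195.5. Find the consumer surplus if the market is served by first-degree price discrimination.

CS = 0

A perfectly discriminating monopolist sells every unit with P(Q) ≥ MC(Q), so output equals the competitive quantity Q = 96.5. Each buyer pays their reservation price, so CS = 0 and the firm captures all surplus.
CS = 0.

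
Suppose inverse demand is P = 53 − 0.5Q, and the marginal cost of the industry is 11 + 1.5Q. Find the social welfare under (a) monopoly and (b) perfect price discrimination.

Monopoly: TS = 423.36; Perfect PD: TS = 441

The monopolist equates marginal revenue to marginal cost: 53 − Q = 11 + 1.5Q, so Q = 16.8. From demand, P = 44.6.
CS = ½·(53 − 44.6)·16.8 = 70.56; PS = (44.6·16.8 − 11·16.8 − ½·1.5·16.8²) = 352.8; TS = 423.36.
A perfectly discriminating monopolist sells every unit with P(Q) ≥ MC(Q), so output equals the competitive quantity Q = 21. Each buyer pays their reservation price, so CS = 0 and the firm captures all surplus.
TS = 441 (equal to competitive TS).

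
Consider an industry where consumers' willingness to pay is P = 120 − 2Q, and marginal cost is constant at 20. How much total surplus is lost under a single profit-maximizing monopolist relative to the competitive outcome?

DWL = 625

Perfect competition: P = MC = 20, so 120 − 2Q = 20 and Q = 50.
Monopoly sets MR = MC: 120 − 4Q = 20 ⇒ Q = 25, P = 120 − 2·25 = 70.
DWL is the triangle between Q = 25 and Q = 50: ½·(50 − 25)·(70 − 20) = 625.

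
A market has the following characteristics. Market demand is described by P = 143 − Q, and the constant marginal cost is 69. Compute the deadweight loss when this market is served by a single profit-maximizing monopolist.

Competitive firms price at marginal cost: P = 69, giving Q = 74.
Monopoly sets MR = MC: 143 − 2Q = 69 ⇒ Q = 37, P = 143 − 37 = 106.
DWL is the triangle between Q = 37 and Q = 74: ½·(74 − 37)·(106 − 69) = 684.5.

DWL = 684.5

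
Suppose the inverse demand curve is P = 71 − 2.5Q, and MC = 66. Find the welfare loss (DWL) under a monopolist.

DWL = 1.25

Perfect competition: P = MC = 66, so 71 − 2.5Q = 66 and Q = 2.
A monopolist chooses Q where MR = MC. MR = 71 − 5Q; setting this equal to 66 gives Q = 1 and P = 68.5.
DWL is the triangle between Q = 1 and Q = 2: ½·(2 − 1)·(68.5 − 66) = 1.25.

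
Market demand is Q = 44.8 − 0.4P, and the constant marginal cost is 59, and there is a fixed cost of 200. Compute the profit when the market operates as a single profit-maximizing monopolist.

Inverting demand: P = 112 − 2.5Q.
The monopolist equates marginal revenue to marginal cost: 112 − 5Q = 59, so Q = 10.6. From demand, P = 85.5.
Profit = (85.5 − 59)·10.6 − 200 = 80.9.

Profit = 80.9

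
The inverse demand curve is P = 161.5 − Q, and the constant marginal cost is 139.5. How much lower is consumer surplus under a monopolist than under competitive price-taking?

Perfect competition: P = MC = 139.5, so 161.5 − Q = 139.5 and Q = 22.
CS = ½·(161.5 − 139.5)·22 = 242.
Monopoly sets MR = MC: 161.5 − 2Q = 139.5 ⇒ Q = 11, P = 161.5 − 11 = 150.5.
CS = ½·(161.5 − 150.5)·11 = 60.5.
Change in consumer surplus: 60.5 − 242 = −181.5.

Consumer surplus falls by 181.5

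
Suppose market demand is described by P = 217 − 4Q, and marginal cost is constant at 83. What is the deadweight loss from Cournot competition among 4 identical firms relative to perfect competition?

Competitive firms price at marginal cost: P = 83, giving Q = 33.5.
Cournot with 4 identical firms: the symmetric best-response condition is 217 − 20q = 83. Each firm produces q = 6.7, total output Q = 26.8, price P = 109.8.
DWL is the triangle between Q = 26.8 and Q = 33.5: ½·(33.5 − 26.8)·(109.8 − 83) = 89.78.

DWL = 89.78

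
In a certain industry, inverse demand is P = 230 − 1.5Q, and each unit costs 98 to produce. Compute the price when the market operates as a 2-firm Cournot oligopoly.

Cournot with 2 identical firms: the symmetric best-response condition is 230 − 4.5q = 98. Each firm produces q = 88/3, total output Q = 176/3, price P = 142.

P = 142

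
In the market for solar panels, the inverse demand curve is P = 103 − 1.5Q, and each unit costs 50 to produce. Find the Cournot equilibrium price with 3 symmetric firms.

In a 3-firm Cournot equilibrium, symmetry and the first-order condition give q = (103 − 50)/(6) = 53/6. So Q = 26.5 and P = 63.25.

P = 63.25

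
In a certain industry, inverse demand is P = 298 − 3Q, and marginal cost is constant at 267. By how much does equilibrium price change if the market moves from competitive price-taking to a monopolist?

Equilibrium price rises by 15.5

Competitive firms price at marginal cost: P = 267, giving Q = 31/3.
A monopolist chooses Q where MR = MC. MR = 298 − 6Q; setting this equal to 267 gives Q = 31/6 and P = 282.5.
Change in equilibrium price: 282.5 − 267 = 15.5.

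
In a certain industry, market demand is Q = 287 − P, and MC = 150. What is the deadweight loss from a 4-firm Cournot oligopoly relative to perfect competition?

Inverting demand: P = 287 − Q.
Under competition P = MC = 150, so Q = (287 − 150)/1 = 137.
With 4 symmetric Cournot firms, each firm's FOC gives 287 − 5q = 150, so q = 27.4, Q = 4·27.4 = 109.6, and P = 177.4.
DWL is the triangle between Q = 109.6 and Q = 137: ½·(137 − 109.6)·(177.4 − 150) = 375.38.

DWL = 375.38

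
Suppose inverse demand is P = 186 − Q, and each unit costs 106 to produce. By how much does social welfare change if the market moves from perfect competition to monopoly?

TS falls by 800

Competitive firms price at marginal cost: P = 106, giving Q = 80.
CS = ½·(186 − 106)·80 = 3200; PS = (106 − 106)·80 = 0; TS = 3200.
Monopoly sets MR = MC: 186 − 2Q = 106 ⇒ Q = 40, P = 186 − 40 = 146.
CS = ½·(186 − 146)·40 = 800; PS = (146 − 106)·40 = 1600; TS = 2400.
Change in social welfare: 2400 − 3200 = −800.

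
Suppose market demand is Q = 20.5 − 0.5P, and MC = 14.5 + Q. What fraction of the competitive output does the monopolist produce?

Q_m/Q_c = 0.6

Inverting demand: P = 41 − 2Q.
The monopolist equates marginal revenue to marginal cost: 41 − 4Q = 14.5 + Q, so Q = 5.3. From demand, P = 30.4.
Under competition P = MC: 41 − 2Q = 14.5 + Q ⇒ Q = 53/6, P = 70/3.
Ratio Q_m/Q_c = 5.3/(53/6) = 0.6.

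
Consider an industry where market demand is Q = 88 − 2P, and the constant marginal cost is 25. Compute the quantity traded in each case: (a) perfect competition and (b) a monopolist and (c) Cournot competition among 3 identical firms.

Inverting demand: P = 44 − 0.5Q.
Under competition P = MC = 25, so Q = (44 − 25)/0.5 = 38.
The monopolist equates marginal revenue to marginal cost: 44 − Q = 25, so Q = 19. From demand, P = 34.5.
With 3 symmetric Cournot firms, each firm's FOC gives 44 − 2q = 25, so q = 9.5, Q = 3·9.5 = 28.5, and P = 29.75.

Competition: Q = 38; Monopoly: Q = 19; Cournot: Q = 28.5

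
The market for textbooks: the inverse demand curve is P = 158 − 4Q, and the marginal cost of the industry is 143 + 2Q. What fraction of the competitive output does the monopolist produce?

Q_m/Q_c = 0.6

Monopoly sets MR = MC: 158 − 8Q = 143 + 2Q ⇒ Q = 1.5, P = 158 − 4·1.5 = 152.
Competitive equilibrium sets price equal to marginal cost: 158 − 4Q = 143 + 2Q, so Q = 2.5 and P = 148.
Ratio Q_m/Q_c = 1.5/2.5 = 0.6.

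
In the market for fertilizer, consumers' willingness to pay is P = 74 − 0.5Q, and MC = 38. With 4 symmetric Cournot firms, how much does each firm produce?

q_i = 14.4

With 4 symmetric Cournot firms, each firm's FOC gives 74 − 2.5q = 38, so q = 14.4, Q = 4·14.4 = 57.6, and P = 45.2.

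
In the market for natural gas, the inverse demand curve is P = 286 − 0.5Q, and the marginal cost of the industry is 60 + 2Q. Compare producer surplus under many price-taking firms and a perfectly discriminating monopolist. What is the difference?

Competitive equilibrium sets price equal to marginal cost: 286 − 0.5Q = 60 + 2Q, so Q = 90.4 and P = 240.8.
PS = P·Q − VC(Q) = 240.8·90.4 − (60·90.4 + ½·2·90.4²) = 8172.16.
Under first-degree price discrimination the firm charges each unit its demand price and produces up to where P = MC, i.e. Q = 90.4. Consumer surplus is zero; producer surplus equals total surplus.
PS = ½·(286 − 60)·90.4 = 10215.2.
Change in producer surplus: 10215.2 − 8172.16 = 2043.04.

Producer surplus rises by 2043.04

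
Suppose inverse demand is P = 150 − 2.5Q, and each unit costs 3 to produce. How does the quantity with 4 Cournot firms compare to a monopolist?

In a 4-firm Cournot equilibrium, symmetry and the first-order condition give q = (150 − 3)/(12.5) = 11.76. So Q = 47.04 and P = 32.4.
Monopoly sets MR = MC: 150 − 5Q = 3 ⇒ Q = 29.4, P = 150 − 2.5·29.4 = 76.5.

Cournot: Q = 47.04; Monopoly: Q = 29.4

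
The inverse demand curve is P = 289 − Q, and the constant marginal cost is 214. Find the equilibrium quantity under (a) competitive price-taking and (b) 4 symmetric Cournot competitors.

Perfect competition: P = MC = 214, so 289 − Q = 214 and Q = 75.
With 4 symmetric Cournot firms, each firm's FOC gives 289 − 5q = 214, so q = 15, Q = 4·15 = 60, and P = 229.

Competition: Q = 75; Cournot: Q = 60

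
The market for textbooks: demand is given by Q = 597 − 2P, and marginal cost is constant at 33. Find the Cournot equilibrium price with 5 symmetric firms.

P = 77.25

Inverting demand: P = 298.5 − 0.5Q.
Cournot with 5 identical firms: the symmetric best-response condition is 298.5 − 3q = 33. Each firm produces q = 88.5, total output Q = 442.5, price P = 77.25.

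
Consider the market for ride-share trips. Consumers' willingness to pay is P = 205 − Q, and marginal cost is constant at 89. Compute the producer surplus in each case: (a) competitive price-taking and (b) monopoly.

Competition: PS = 0; Monopoly: PS = 3364

Perfect competition: P = MC = 89, so 205 − Q = 89 and Q = 116.
PS = (89 − 89)·116 = 0.
A monopolist chooses Q where MR = MC. MR = 205 − 2Q; setting this equal to 89 gives Q = 58 and P = 147.
PS = (147 − 89)·58 = 3364.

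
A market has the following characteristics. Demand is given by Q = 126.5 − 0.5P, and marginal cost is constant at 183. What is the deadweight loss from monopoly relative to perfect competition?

Inverting demand: P = 253 − 2Q.
Competitive firms price at marginal cost: P = 183, giving Q = 35.
A monopolist chooses Q where MR = MC. MR = 253 − 4Q; setting this equal to 183 gives Q = 17.5 and P = 218.
DWL is the triangle between Q = 17.5 and Q = 35: ½·(35 − 17.5)·(218 − 183) = 306.25.

DWL = 306.25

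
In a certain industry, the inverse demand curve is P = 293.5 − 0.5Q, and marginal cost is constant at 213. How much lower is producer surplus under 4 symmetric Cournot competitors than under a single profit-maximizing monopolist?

Monopoly sets MR = MC: 293.5 − Q = 213 ⇒ Q = 80.5, P = 293.5 − 0.5·80.5 = 253.25.
PS = (253.25 − 213)·80.5 = 3240.125.
With 4 symmetric Cournot firms, each firm's FOC gives 293.5 − 2.5q = 213, so q = 32.2, Q = 4·32.2 = 128.8, and P = 229.1.
PS = (229.1 − 213)·128.8 = 2073.68.
Change in producer surplus: 2073.68 − 3240.125 = −1166.445.

PS falls by 1166.445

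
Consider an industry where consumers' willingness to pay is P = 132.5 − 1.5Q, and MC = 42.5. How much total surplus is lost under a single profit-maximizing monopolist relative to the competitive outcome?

Under competition P = MC = 42.5, so Q = (132.5 − 42.5)/1.5 = 60.
The monopolist equates marginal revenue to marginal cost: 132.5 − 3Q = 42.5, so Q = 30. From demand, P = 87.5.
DWL is the triangle between Q = 30 and Q = 60: ½·(60 − 30)·(87.5 − 42.5) = 675.

DWL = 675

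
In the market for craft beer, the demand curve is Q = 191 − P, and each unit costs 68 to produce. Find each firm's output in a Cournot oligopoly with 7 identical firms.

Inverting demand: P = 191 − Q.
In a 7-firm Cournot equilibrium, symmetry and the first-order condition give q = (191 − 68)/(8) = 15.375. So Q = 107.625 and P = 83.375.

q_i = 15.375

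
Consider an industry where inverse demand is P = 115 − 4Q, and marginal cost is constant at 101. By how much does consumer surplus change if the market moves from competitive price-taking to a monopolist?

Consumer surplus falls by 18.375

Perfect competition: P = MC = 101, so 115 − 4Q = 101 and Q = 3.5.
CS = ½·(115 − 101)·3.5 = 24.5.
The monopolist equates marginal revenue to marginal cost: 115 − 8Q = 101, so Q = 1.75. From demand, P = 108.
CS = ½·(115 − 108)·1.75 = 6.125.
Change in consumer surplus: 6.125 − 24.5 = −18.375.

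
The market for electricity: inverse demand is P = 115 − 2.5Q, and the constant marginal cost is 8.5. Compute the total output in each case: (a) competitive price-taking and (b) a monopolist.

Competitive firms price at marginal cost: P = 8.5, giving Q = 42.6.
A monopolist chooses Q where MR = MC. MR = 115 − 5Q; setting this equal to 8.5 gives Q = 21.3 and P = 61.75.

Competition: Q = 42.6; Monopoly: Q = 21.3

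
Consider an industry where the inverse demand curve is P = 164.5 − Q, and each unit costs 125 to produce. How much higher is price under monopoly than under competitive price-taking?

Price rises by 19.75

Perfect competition: P = MC = 125, so 164.5 − Q = 125 and Q = 39.5.
The monopolist equates marginal revenue to marginal cost: 164.5 − 2Q = 125, so Q = 19.75. From demand, P = 144.75.
Change in price: 144.75 − 125 = 19.75.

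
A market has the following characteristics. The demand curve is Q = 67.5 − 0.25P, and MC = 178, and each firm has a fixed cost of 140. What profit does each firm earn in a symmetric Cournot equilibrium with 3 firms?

Inverting demand: P = 270 − 4Q.
In a 3-firm Cournot equilibrium, symmetry and the first-order condition give q = (270 − 178)/(16) = 5.75. So Q = 17.25 and P = 201.
Each firm's profit = (201 − 178)·5.75 − 140 = −7.75.

π_i = −7.75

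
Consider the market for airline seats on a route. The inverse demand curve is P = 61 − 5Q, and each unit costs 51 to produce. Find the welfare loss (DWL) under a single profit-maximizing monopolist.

Competitive firms price at marginal cost: P = 51, giving Q = 2.
Monopoly sets MR = MC: 61 − 10Q = 51 ⇒ Q = 1, P = 61 − 5·1 = 56.
DWL is the triangle between Q = 1 and Q = 2: ½·(2 − 1)·(56 − 51) = 2.5.

DWL = 2.5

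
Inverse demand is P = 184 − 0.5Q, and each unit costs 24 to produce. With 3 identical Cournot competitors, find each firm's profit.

Cournot with 3 identical firms: the symmetric best-response condition is 184 − 2q = 24. Each firm produces q = 80, total output Q = 240, price P = 64.
Each firm's profit = (64 − 24)·80 = 3200.

π_i = 3200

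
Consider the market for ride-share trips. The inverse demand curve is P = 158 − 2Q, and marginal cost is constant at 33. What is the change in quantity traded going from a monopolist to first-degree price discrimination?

Quantity traded rises by 31.25

A monopolist chooses Q where MR = MC. MR = 158 − 4Q; setting this equal to 33 gives Q = 31.25 and P = 95.5.
With perfect price discrimination, output is the efficient level Q = 62.5 (where demand meets MC), but every buyer pays their willingness to pay: CS = 0 and PS = total surplus.
Change in quantity traded: 62.5 − 31.25 = 31.25.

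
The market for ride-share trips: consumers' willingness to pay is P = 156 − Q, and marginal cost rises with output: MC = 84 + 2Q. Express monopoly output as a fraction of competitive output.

Monopoly sets MR = MC: 156 − 2Q = 84 + 2Q ⇒ Q = 18, P = 156 − 18 = 138.
Competitive equilibrium sets price equal to marginal cost: 156 − Q = 84 + 2Q, so Q = 24 and P = 132.
Ratio Q_m/Q_c = 18/24 = 0.75.

Q_m/Q_c = 0.75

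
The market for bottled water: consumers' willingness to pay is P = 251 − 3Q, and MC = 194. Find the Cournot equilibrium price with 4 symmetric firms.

P = 205.4

With 4 symmetric Cournot firms, each firm's FOC gives 251 − 15q = 194, so q = 3.8, Q = 4·3.8 = 15.2, and P = 205.4.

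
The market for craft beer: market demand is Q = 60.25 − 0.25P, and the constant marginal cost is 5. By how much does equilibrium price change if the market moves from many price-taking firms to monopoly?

Inverting demand: P = 241 − 4Q.
Competitive firms price at marginal cost: P = 5, giving Q = 59.
The monopolist equates marginal revenue to marginal cost: 241 − 8Q = 5, so Q = 29.5. From demand, P = 123.
Change in equilibrium price: 123 − 5 = 118.

Equilibrium price rises by 118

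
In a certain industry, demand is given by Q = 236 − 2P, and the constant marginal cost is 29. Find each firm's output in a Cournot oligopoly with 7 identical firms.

q_i = 22.25

Inverting demand: P = 118 − 0.5Q.
Cournot with 7 identical firms: the symmetric best-response condition is 118 − 4q = 29. Each firm produces q = 22.25, total output Q = 155.75, price P = 40.125.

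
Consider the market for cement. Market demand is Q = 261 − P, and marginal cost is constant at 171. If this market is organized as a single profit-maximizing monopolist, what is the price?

Inverting demand: P = 261 − Q.
Monopoly sets MR = MC: 261 − 2Q = 171 ⇒ Q = 45, P = 261 − 45 = 216.

P = 216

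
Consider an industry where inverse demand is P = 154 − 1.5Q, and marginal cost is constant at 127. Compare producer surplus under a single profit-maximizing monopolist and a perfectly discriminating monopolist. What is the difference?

PS rises by 121.5

A monopolist chooses Q where MR = MC. MR = 154 − 3Q; setting this equal to 127 gives Q = 9 and P = 140.5.
PS = (140.5 − 127)·9 = 121.5.
Under first-degree price discrimination the firm charges each unit its demand price and produces up to where P = MC, i.e. Q = 18. Consumer surplus is zero; producer surplus equals total surplus.
PS = ½·(154 − 127)·18 = 243.
Change in producer surplus: 243 − 121.5 = 121.5.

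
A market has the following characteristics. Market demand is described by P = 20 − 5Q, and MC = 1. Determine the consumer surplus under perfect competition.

Competitive firms price at marginal cost: P = 1, giving Q = 3.8.
CS = ½·(20 − 1)·3.8 = 36.1.

CS = 36.1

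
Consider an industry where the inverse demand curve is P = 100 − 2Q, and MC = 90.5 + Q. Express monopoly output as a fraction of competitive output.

The monopolist equates marginal revenue to marginal cost: 100 − 4Q = 90.5 + Q, so Q = 1.9. From demand, P = 96.2.
Under competition P = MC: 100 − 2Q = 90.5 + Q ⇒ Q = 19/6, P = 281/3.
Ratio Q_m/Q_c = 1.9/(19/6) = 0.6.

Q_m/Q_c = 0.6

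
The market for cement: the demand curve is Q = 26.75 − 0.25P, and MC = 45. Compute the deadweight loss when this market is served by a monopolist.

Inverting demand: P = 107 − 4Q.
Perfect competition: P = MC = 45, so 107 − 4Q = 45 and Q = 15.5.
A monopolist chooses Q where MR = MC. MR = 107 − 8Q; setting this equal to 45 gives Q = 7.75 and P = 76.
DWL is the triangle between Q = 7.75 and Q = 15.5: ½·(15.5 − 7.75)·(76 − 45) = 120.125.

DWL = 120.125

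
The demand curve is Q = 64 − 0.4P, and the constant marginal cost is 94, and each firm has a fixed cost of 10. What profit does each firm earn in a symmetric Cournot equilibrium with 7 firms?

π_i = 17.225

Inverting demand: P = 160 − 2.5Q.
In a 7-firm Cournot equilibrium, symmetry and the first-order condition give q = (160 − 94)/(20) = 3.3. So Q = 23.1 and P = 102.25.
Each firm's profit = (102.25 − 94)·3.3 − 10 = 17.225.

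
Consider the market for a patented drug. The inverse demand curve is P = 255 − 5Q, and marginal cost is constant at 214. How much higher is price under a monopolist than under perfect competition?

P rises by 20.5

Under competition P = MC = 214, so Q = (255 − 214)/5 = 8.2.
The monopolist equates marginal revenue to marginal cost: 255 − 10Q = 214, so Q = 4.1. From demand, P = 234.5.
Change in price: 234.5 − 214 = 20.5.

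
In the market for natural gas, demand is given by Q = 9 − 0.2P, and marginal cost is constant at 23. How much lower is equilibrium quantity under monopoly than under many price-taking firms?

Q falls by 2.2

Inverting demand: P = 45 − 5Q.
Under competition P = MC = 23, so Q = (45 − 23)/5 = 4.4.
The monopolist equates marginal revenue to marginal cost: 45 − 10Q = 23, so Q = 2.2. From demand, P = 34.
Change in equilibrium quantity: 2.2 − 4.4 = −2.2.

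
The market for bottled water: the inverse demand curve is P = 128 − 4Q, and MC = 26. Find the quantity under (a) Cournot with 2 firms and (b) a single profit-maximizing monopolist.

Cournot: Q = 17; Monopoly: Q = 12.75

With 2 symmetric Cournot firms, each firm's FOC gives 128 − 12q = 26, so q = 8.5, Q = 2·8.5 = 17, and P = 60.
Monopoly sets MR = MC: 128 − 8Q = 26 ⇒ Q = 12.75, P = 128 − 4·12.75 = 77.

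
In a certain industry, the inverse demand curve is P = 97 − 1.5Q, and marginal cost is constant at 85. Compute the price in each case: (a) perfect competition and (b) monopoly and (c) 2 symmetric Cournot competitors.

Competition: P = 85; Monopoly: P = 91; Cournot: P = 89

Competitive firms price at marginal cost: P = 85, giving Q = 8.
A monopolist chooses Q where MR = MC. MR = 97 − 3Q; setting this equal to 85 gives Q = 4 and P = 91.
With 2 symmetric Cournot firms, each firm's FOC gives 97 − 4.5q = 85, so q = 8/3, Q = 2·8/3 = 16/3, and P = 89.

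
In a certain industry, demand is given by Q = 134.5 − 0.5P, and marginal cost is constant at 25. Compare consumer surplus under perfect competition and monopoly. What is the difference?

CS falls by 11163

Inverting demand: P = 269 − 2Q.
Perfect competition: P = MC = 25, so 269 − 2Q = 25 and Q = 122.
CS = ½·(269 − 25)·122 = 14884.
A monopolist chooses Q where MR = MC. MR = 269 − 4Q; setting this equal to 25 gives Q = 61 and P = 147.
CS = ½·(269 − 147)·61 = 3721.
Change in consumer surplus: 3721 − 14884 = −11163.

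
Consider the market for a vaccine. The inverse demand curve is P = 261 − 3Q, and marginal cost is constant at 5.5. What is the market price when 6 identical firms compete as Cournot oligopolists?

P = 42

With 6 symmetric Cournot firms, each firm's FOC gives 261 − 21q = 5.5, so q = 73/6, Q = 6·73/6 = 73, and P = 42.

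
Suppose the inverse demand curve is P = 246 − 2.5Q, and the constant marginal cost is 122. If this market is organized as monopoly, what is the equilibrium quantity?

Monopoly sets MR = MC: 246 − 5Q = 122 ⇒ Q = 24.8, P = 246 − 2.5·24.8 = 184.

Q = 24.8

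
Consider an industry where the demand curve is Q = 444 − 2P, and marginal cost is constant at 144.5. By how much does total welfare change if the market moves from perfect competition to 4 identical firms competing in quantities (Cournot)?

Total welfare falls by 240.25

Inverting demand: P = 222 − 0.5Q.
Perfect competition: P = MC = 144.5, so 222 − 0.5Q = 144.5 and Q = 155.
CS = ½·(222 − 144.5)·155 = 6006.25; PS = (144.5 − 144.5)·155 = 0; TS = 6006.25.
In a 4-firm Cournot equilibrium, symmetry and the first-order condition give q = (222 − 144.5)/(2.5) = 31. So Q = 124 and P = 160.
CS = ½·(222 − 160)·124 = 3844; PS = (160 − 144.5)·124 = 1922; TS = 5766.
Change in total welfare: 5766 − 6006.25 = −240.25.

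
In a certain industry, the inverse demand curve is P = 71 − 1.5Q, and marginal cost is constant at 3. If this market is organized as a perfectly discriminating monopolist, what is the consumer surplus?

Under first-degree price discrimination the firm charges each unit its demand price and produces up to where P = MC, i.e. Q = 136/3. Consumer surplus is zero; producer surplus equals total surplus.
CS = 0.

CS = 0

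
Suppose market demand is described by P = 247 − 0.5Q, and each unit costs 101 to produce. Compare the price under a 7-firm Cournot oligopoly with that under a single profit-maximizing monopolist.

Cournot: P = 119.25; Monopoly: P = 174

In a 7-firm Cournot equilibrium, symmetry and the first-order condition give q = (247 − 101)/(4) = 36.5. So Q = 255.5 and P = 119.25.
The monopolist equates marginal revenue to marginal cost: 247 − Q = 101, so Q = 146. From demand, P = 174.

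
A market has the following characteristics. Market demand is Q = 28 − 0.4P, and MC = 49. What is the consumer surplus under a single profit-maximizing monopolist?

Inverting demand: P = 70 − 2.5Q.
The monopolist equates marginal revenue to marginal cost: 70 − 5Q = 49, so Q = 4.2. From demand, P = 59.5.
CS = ½·(70 − 59.5)·4.2 = 22.05.

CS = 22.05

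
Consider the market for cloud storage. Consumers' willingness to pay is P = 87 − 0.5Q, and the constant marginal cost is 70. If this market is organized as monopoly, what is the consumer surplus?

Monopoly sets MR = MC: 87 − Q = 70 ⇒ Q = 17, P = 87 − 0.5·17 = 78.5.
CS = ½·(87 − 78.5)·17 = 72.25.

CS = 72.25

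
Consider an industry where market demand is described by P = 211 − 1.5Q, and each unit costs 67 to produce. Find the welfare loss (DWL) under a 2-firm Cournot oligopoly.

DWL = 768

Under competition P = MC = 67, so Q = (211 − 67)/1.5 = 96.
In a 2-firm Cournot equilibrium, symmetry and the first-order condition give q = (211 − 67)/(4.5) = 32. So Q = 64 and P = 115.
DWL is the triangle between Q = 64 and Q = 96: ½·(96 − 64)·(115 − 67) = 768.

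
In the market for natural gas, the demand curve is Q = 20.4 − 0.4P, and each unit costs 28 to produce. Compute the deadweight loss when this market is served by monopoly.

DWL = 26.45

Inverting demand: P = 51 − 2.5Q.
Competitive firms price at marginal cost: P = 28, giving Q = 9.2.
The monopolist equates marginal revenue to marginal cost: 51 − 5Q = 28, so Q = 4.6. From demand, P = 39.5.
DWL is the triangle between Q = 4.6 and Q = 9.2: ½·(9.2 − 4.6)·(39.5 − 28) = 26.45.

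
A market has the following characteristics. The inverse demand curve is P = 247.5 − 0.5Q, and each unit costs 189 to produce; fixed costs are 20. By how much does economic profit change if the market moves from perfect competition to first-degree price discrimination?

Perfect competition: P = MC = 189, so 247.5 − 0.5Q = 189 and Q = 117.
Profit = (189 − 189)·117 − 20 = −20.
With perfect price discrimination, output is the efficient level Q = 117 (where demand meets MC), but every buyer pays their willingness to pay: CS = 0 and PS = total surplus.
PS equals the full surplus area, 3422.25. Profit = 3422.25 − 20 = 3402.25.
Change in economic profit: 3402.25 − −20 = 3422.25.

Economic profit rises by 3422.25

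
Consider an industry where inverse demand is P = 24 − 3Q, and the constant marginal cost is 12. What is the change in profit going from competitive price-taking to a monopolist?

π rises by 12

Perfect competition: P = MC = 12, so 24 − 3Q = 12 and Q = 4.
Profit = (12 − 12)·4 = 0.
Monopoly sets MR = MC: 24 − 6Q = 12 ⇒ Q = 2, P = 24 − 3·2 = 18.
Profit = (18 − 12)·2 = 12.
Change in profit: 12 − 0 = 12.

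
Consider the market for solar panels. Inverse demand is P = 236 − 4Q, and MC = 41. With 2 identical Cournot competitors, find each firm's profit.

In a 2-firm Cournot equilibrium, symmetry and the first-order condition give q = (236 − 41)/(12) = 16.25. So Q = 32.5 and P = 106.
Each firm's profit = (106 − 41)·16.25 = 1056.25.

π_i = 1056.25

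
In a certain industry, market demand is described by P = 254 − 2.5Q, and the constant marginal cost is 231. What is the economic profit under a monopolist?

Profit = 52.9

The monopolist equates marginal revenue to marginal cost: 254 − 5Q = 231, so Q = 4.6. From demand, P = 242.5.
Profit = (242.5 − 231)·4.6 = 52.9.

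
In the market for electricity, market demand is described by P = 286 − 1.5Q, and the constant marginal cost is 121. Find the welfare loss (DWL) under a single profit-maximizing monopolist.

Under competition P = MC = 121, so Q = (286 − 121)/1.5 = 110.
The monopolist equates marginal revenue to marginal cost: 286 − 3Q = 121, so Q = 55. From demand, P = 203.5.
DWL is the triangle between Q = 55 and Q = 110: ½·(110 − 55)·(203.5 − 121) = 2268.75.

DWL = 2268.75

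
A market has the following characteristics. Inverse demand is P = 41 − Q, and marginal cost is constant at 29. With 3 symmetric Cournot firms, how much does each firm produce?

q_i = 3

Cournot with 3 identical firms: the symmetric best-response condition is 41 − 4q = 29. Each firm produces q = 3, total output Q = 9, price P = 32.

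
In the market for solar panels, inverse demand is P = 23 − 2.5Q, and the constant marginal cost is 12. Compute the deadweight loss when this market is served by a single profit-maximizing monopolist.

Under competition P = MC = 12, so Q = (23 − 12)/2.5 = 4.4.
Monopoly sets MR = MC: 23 − 5Q = 12 ⇒ Q = 2.2, P = 23 − 2.5·2.2 = 17.5.
DWL is the triangle between Q = 2.2 and Q = 4.4: ½·(4.4 − 2.2)·(17.5 − 12) = 6.05.

DWL = 6.05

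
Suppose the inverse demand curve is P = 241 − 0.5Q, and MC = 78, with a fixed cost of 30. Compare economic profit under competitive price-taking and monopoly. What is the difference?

Perfect competition: P = MC = 78, so 241 − 0.5Q = 78 and Q = 326.
Profit = (78 − 78)·326 − 30 = −30.
The monopolist equates marginal revenue to marginal cost: 241 − Q = 78, so Q = 163. From demand, P = 159.5.
Profit = (159.5 − 78)·163 − 30 = 13254.5.
Change in economic profit: 13254.5 − −30 = 13284.5.

Economic profit rises by 13284.5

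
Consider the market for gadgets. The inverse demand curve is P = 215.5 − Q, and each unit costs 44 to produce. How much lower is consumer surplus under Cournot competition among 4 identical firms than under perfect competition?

Perfect competition: P = MC = 44, so 215.5 − Q = 44 and Q = 171.5.
CS = ½·(215.5 − 44)·171.5 = 14706.125.
Cournot with 4 identical firms: the symmetric best-response condition is 215.5 − 5q = 44. Each firm produces q = 34.3, total output Q = 137.2, price P = 78.3.
CS = ½·(215.5 − 78.3)·137.2 = 9411.92.
Change in consumer surplus: 9411.92 − 14706.125 = −5294.205.

Consumer surplus falls by 5294.205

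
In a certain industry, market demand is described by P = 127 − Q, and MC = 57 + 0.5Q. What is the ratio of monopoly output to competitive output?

Monopoly sets MR = MC: 127 − 2Q = 57 + 0.5Q ⇒ Q = 28, P = 127 − 28 = 99.
Under competition P = MC: 127 − Q = 57 + 0.5Q ⇒ Q = 140/3, P = 241/3.
Ratio Q_m/Q_c = 28/(140/3) = 0.6.

Q_m/Q_c = 0.6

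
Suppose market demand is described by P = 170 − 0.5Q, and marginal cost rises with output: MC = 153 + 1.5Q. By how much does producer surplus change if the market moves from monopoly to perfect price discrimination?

The monopolist equates marginal revenue to marginal cost: 170 − Q = 153 + 1.5Q, so Q = 6.8. From demand, P = 166.6.
PS = P·Q − VC(Q) = 166.6·6.8 − (153·6.8 + ½·1.5·6.8²) = 57.8.
A perfectly discriminating monopolist sells every unit with P(Q) ≥ MC(Q), so output equals the competitive quantity Q = 8.5. Each buyer pays their reservation price, so CS = 0 and the firm captures all surplus.
PS = ½·(170 − 153)·8.5 = 72.25.
Change in producer surplus: 72.25 − 57.8 = 14.45.

PS rises by 14.45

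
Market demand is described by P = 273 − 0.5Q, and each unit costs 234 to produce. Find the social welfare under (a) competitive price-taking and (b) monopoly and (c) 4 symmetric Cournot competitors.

Competition: TS = 1521; Monopoly: TS = 1140.75; Cournot: TS = 1460.16

Under competition P = MC = 234, so Q = (273 − 234)/0.5 = 78.
CS = ½·(273 − 234)·78 = 1521; PS = (234 − 234)·78 = 0; TS = 1521.
Monopoly sets MR = MC: 273 − Q = 234 ⇒ Q = 39, P = 273 − 0.5·39 = 253.5.
CS = ½·(273 − 253.5)·39 = 380.25; PS = (253.5 − 234)·39 = 760.5; TS = 1140.75.
With 4 symmetric Cournot firms, each firm's FOC gives 273 − 2.5q = 234, so q = 15.6, Q = 4·15.6 = 62.4, and P = 241.8.
CS = ½·(273 − 241.8)·62.4 = 973.44; PS = (241.8 − 234)·62.4 = 486.72; TS = 1460.16.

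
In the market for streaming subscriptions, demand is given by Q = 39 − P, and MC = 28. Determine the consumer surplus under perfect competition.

CS = 60.5

Inverting demand: P = 39 − Q.
Perfect competition: P = MC = 28, so 39 − Q = 28 and Q = 11.
CS = ½·(39 − 28)·11 = 60.5.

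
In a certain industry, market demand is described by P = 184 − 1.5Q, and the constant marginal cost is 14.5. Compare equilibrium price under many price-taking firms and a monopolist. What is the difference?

Equilibrium price rises by 84.75

Under competition P = MC = 14.5, so Q = (184 − 14.5)/1.5 = 113.
A monopolist chooses Q where MR = MC. MR = 184 − 3Q; setting this equal to 14.5 gives Q = 56.5 and P = 99.25.
Change in equilibrium price: 99.25 − 14.5 = 84.75.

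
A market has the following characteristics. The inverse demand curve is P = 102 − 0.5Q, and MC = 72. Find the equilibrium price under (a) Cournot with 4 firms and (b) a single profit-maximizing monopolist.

Cournot: P = 78; Monopoly: P = 87

Cournot with 4 identical firms: the symmetric best-response condition is 102 − 2.5q = 72. Each firm produces q = 12, total output Q = 48, price P = 78.
The monopolist equates marginal revenue to marginal cost: 102 − Q = 72, so Q = 30. From demand, P = 87.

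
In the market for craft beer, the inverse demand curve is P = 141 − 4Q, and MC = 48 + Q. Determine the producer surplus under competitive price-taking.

Under competition P = MC: 141 − 4Q = 48 + Q ⇒ Q = 18.6, P = 66.6.
PS = P·Q − VC(Q) = 66.6·18.6 − (48·18.6 + ½·1·18.6²) = 172.98.

PS = 172.98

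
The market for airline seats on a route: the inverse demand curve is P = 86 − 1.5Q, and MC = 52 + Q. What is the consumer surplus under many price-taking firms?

CS = 138.72

Competitive equilibrium sets price equal to marginal cost: 86 − 1.5Q = 52 + Q, so Q = 13.6 and P = 65.6.
CS = ½·(86 − 65.6)·13.6 = 138.72.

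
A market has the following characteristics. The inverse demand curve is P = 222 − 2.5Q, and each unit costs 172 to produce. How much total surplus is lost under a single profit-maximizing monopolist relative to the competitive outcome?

Perfect competition: P = MC = 172, so 222 − 2.5Q = 172 and Q = 20.
The monopolist equates marginal revenue to marginal cost: 222 − 5Q = 172, so Q = 10. From demand, P = 197.
DWL is the triangle between Q = 10 and Q = 20: ½·(20 − 10)·(197 − 172) = 125.

DWL = 125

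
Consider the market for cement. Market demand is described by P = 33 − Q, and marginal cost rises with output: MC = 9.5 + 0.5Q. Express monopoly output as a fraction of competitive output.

Monopoly sets MR = MC: 33 − 2Q = 9.5 + 0.5Q ⇒ Q = 9.4, P = 33 − 9.4 = 23.6.
Competitive equilibrium sets price equal to marginal cost: 33 − Q = 9.5 + 0.5Q, so Q = 47/3 and P = 52/3.
Ratio Q_m/Q_c = 9.4/(47/3) = 0.6.

Q_m/Q_c = 0.6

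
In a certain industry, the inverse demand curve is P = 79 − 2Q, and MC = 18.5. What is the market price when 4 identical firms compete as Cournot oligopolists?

With 4 symmetric Cournot firms, each firm's FOC gives 79 − 10q = 18.5, so q = 6.05, Q = 4·6.05 = 24.2, and P = 30.6.

P = 30.6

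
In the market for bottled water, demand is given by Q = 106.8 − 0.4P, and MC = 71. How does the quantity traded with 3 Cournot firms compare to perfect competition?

Cournot: Q = 58.8; Competition: Q = 78.4

Inverting demand: P = 267 − 2.5Q.
In a 3-firm Cournot equilibrium, symmetry and the first-order condition give q = (267 − 71)/(10) = 19.6. So Q = 58.8 and P = 120.
Competitive firms price at marginal cost: P = 71, giving Q = 78.4.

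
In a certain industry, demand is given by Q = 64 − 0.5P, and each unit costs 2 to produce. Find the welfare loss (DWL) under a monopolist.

Inverting demand: P = 128 − 2Q.
Under competition P = MC = 2, so Q = (128 − 2)/2 = 63.
A monopolist chooses Q where MR = MC. MR = 128 − 4Q; setting this equal to 2 gives Q = 31.5 and P = 65.
DWL is the triangle between Q = 31.5 and Q = 63: ½·(63 − 31.5)·(65 − 2) = 992.25.

DWL = 992.25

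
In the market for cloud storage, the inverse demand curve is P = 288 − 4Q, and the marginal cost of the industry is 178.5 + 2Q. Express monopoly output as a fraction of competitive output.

Q_m/Q_c = 0.6

The monopolist equates marginal revenue to marginal cost: 288 − 8Q = 178.5 + 2Q, so Q = 10.95. From demand, P = 244.2.
Under competition P = MC: 288 − 4Q = 178.5 + 2Q ⇒ Q = 18.25, P = 215.
Ratio Q_m/Q_c = 10.95/18.25 = 0.6.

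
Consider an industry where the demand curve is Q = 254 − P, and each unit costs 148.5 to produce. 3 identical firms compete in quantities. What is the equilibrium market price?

Inverting demand: P = 254 − Q.
In a 3-firm Cournot equilibrium, symmetry and the first-order condition give q = (254 − 148.5)/(4) = 26.375. So Q = 79.125 and P = 174.875.

P = 174.875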